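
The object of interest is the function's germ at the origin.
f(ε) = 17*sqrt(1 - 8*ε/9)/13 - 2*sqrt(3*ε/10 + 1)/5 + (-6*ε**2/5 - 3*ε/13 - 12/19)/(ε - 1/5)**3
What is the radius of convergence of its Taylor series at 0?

The radius of convergence is 1/5.

Denominator factor (ε - 1/5)^3: pole of order 3 at 1/5, modulus 1/5.
Branch term (17/13)*sqrt(1 - ε/(9/8)): its argument vanishes at ε = 9/8, a square-root branch point, modulus 9/8.
Branch term (-2/5)*sqrt(1 - ε/(-10/3)): its argument vanishes at ε = -10/3, a square-root branch point, modulus 10/3.
The radius of convergence is the smallest modulus among the singular points: 1/5.


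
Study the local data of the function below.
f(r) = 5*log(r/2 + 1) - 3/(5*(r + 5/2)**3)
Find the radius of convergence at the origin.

Denominator factor (r + 5/2)^3: pole of order 3 at -5/2, modulus 5/2.
Branch term (5)*log(1 - r/(-2)): its argument vanishes at r = -2, a logarithmic branch point, modulus 2.
The radius of convergence is the smallest modulus among the singular points: 2.

The radius of convergence is 2.


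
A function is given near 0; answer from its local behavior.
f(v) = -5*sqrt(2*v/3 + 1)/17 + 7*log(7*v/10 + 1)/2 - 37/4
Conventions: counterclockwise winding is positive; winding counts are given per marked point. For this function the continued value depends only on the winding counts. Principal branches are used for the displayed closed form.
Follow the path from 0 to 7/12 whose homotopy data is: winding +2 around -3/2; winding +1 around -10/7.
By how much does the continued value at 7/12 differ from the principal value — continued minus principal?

The rational part is single-valued and drops out of the difference; each branch term changes only by its own monodromy.
(7/2)*log(1 - v/(-10/7)): each positive loop around -10/7 adds 2*pi*i to the log, so winding +1 contributes (7/2)*(1)*2*pi*i = (7)*pi*i.
(-5/17)*sqrt(1 - v/(-3/2)): winding +2 is even, the square root returns to the same sheet, contribution 0.
Summing the contributions at v = 7/12 gives (7)*pi*i.

Continued minus principal equals (7)*pi*i.


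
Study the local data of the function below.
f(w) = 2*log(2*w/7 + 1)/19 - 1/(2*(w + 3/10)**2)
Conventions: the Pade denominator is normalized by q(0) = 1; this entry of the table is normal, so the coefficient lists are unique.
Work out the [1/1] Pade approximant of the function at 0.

The Pade approximant has numerator coefficients [-50/9, 1112670466/119497707]; denominator coefficients [1, 1163777/232939].

Taylor coefficients needed (expand at 0): a_0 = -50/9, a_1 = 133108/3591, a_2 = -4655108/25137.
Write the denominator as Q(w) = 1 + q1*w. Requiring Q*f - P = O(w^3) with deg P <= 1 kills the coefficients of w^2..w^2 in Q*f:
  w^2: a_2 + q1*a_1 = 0, i.e. -4655108/25137 + (133108/3591)*q1 = 0.
Solving this linear system: q1 = 1163777/232939.
The numerator is Q*f truncated at degree 1: P0 = a_0 = -50/9; P1 = a_1 + q1*a_0 = 1112670466/119497707.


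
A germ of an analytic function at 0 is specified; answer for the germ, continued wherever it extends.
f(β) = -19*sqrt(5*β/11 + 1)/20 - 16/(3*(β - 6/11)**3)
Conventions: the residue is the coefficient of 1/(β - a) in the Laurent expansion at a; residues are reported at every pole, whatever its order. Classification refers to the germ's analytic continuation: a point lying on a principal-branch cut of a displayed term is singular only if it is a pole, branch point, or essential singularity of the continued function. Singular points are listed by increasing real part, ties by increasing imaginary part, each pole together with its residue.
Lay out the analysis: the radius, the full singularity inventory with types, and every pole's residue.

Radius of convergence at 0: 6/11.
At -11/5: an algebraic (square-root) branch point.
At 6/11: a pole of order 3; residue 0.

Denominator factor (β - 6/11)^3: pole of order 3 at 6/11, modulus 6/11.
Branch term (-19/20)*sqrt(1 - β/(-11/5)): its argument vanishes at β = -11/5, a square-root branch point, modulus 11/5.
The radius of convergence is the smallest modulus among the singular points: 6/11.
The branch term is analytic at 6/11 and contributes nothing to the residue; only the rational part matters.
At the order-3 pole 6/11 set g(β) = (β - (6/11))^3*(rational part) = -16/3.
Order-3 pole: residue = g''(a)/2; g''(6/11) = 0, so the residue is 0.
List the singular points by increasing real part (a conjugate pair: the negative imaginary part first).


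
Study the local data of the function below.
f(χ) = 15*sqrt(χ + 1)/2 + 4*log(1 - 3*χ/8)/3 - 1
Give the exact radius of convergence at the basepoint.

Branch term (4/3)*log(1 - χ/(8/3)): its argument vanishes at χ = 8/3, a logarithmic branch point, modulus 8/3.
Branch term (15/2)*sqrt(1 - χ/(-1)): its argument vanishes at χ = -1, a square-root branch point, modulus 1.
The radius of convergence is the smallest modulus among the singular points: 1.

The radius of convergence is 1.


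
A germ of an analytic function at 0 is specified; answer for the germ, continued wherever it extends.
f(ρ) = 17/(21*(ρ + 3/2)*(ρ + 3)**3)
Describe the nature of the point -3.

The denominator factor ρ + 3 vanishes at -3 and appears to the power 3; the numerator there equals 17/21, nonzero, and no other factor vanishes.
Hence a pole whose order is the multiplicity, 3.

The point is a pole of order 3.


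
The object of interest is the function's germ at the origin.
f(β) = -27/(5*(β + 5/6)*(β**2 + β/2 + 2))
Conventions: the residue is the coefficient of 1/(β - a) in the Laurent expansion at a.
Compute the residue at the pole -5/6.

The residue is -486/205.

At the order-1 pole -5/6 set g(β) = (β - (-5/6))*f(β) = -27/(5*(β**2 + β/2 + 2)).
Simple pole: residue = g(a) at a = -5/6, which is -486/205.


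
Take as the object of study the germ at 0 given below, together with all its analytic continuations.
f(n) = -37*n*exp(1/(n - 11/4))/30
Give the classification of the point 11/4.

The point is an essential singularity.

The exponent 1/(n - (11/4)) has a pole at 11/4, so exp(1/(n - (11/4))) takes every nonzero value near it: an essential singularity (not a pole of any order).


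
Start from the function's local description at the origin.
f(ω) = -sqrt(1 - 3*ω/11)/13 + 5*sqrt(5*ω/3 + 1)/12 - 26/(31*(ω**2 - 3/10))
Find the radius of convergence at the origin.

Denominator factor (ω**2 - 3/10): discriminant 6/5, real irrational roots (1/10)*sqrt(30) and -(1/10)*sqrt(30); poles of order 1, moduli (1/10)*sqrt(30) and (1/10)*sqrt(30).
Branch term (-1/13)*sqrt(1 - ω/(11/3)): its argument vanishes at ω = 11/3, a square-root branch point, modulus 11/3.
Branch term (5/12)*sqrt(1 - ω/(-3/5)): its argument vanishes at ω = -3/5, a square-root branch point, modulus 3/5.
The radius of convergence is the smallest modulus among the singular points: (1/10)*sqrt(30).

The radius of convergence is (1/10)*sqrt(30).


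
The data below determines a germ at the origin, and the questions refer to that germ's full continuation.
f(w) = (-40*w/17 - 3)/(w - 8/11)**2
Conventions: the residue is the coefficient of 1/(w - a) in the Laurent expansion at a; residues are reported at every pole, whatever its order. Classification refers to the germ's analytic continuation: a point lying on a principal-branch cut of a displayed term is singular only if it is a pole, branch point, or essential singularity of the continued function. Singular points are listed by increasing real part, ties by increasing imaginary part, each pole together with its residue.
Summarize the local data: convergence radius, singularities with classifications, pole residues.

Radius of convergence at 0: 8/11.
At 8/11: a pole of order 2; residue -40/17.

Denominator factor (w - 8/11)^2: pole of order 2 at 8/11, modulus 8/11.
The radius of convergence is the smallest modulus among the singular points: 8/11.
At the order-2 pole 8/11 set g(w) = (w - (8/11))^2*f(w) = -40*w/17 - 3.
Order-2 pole: residue = g'(a); g'(8/11) = -40/17, so the residue is -40/17.


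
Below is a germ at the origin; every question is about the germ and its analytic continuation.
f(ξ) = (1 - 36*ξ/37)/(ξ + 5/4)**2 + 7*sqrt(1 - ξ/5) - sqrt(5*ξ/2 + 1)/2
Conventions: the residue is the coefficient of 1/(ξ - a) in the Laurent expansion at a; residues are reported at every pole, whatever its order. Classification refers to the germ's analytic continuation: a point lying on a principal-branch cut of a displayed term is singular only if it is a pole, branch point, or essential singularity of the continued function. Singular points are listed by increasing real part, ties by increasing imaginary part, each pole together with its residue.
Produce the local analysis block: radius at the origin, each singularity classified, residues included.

Radius of convergence at 0: 2/5.
At -5/4: a pole of order 2; residue -36/37.
At -2/5: an algebraic (square-root) branch point.
At 5: an algebraic (square-root) branch point.

Denominator factor (ξ + 5/4)^2: pole of order 2 at -5/4, modulus 5/4.
Branch term (-1/2)*sqrt(1 - ξ/(-2/5)): its argument vanishes at ξ = -2/5, a square-root branch point, modulus 2/5.
Branch term (7)*sqrt(1 - ξ/(5)): its argument vanishes at ξ = 5, a square-root branch point, modulus 5.
The radius of convergence is the smallest modulus among the singular points: 2/5.
The branch terms are analytic at -5/4 and contribute nothing to the residue; only the rational part matters.
At the order-2 pole -5/4 set g(ξ) = (ξ - (-5/4))^2*(rational part) = 1 - 36*ξ/37.
Order-2 pole: residue = g'(a); g'(-5/4) = -36/37, so the residue is -36/37.
List the singular points by increasing real part (a conjugate pair: the negative imaginary part first).


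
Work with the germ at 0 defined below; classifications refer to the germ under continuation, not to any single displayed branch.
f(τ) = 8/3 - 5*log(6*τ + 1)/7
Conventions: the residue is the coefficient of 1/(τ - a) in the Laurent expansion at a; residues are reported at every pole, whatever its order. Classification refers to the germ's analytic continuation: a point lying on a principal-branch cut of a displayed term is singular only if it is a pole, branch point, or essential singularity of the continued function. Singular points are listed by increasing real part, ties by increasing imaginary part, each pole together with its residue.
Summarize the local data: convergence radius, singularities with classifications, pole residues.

Radius of convergence at 0: 1/6.
At -1/6: a logarithmic branch point.

Branch term (-5/7)*log(1 - τ/(-1/6)): its argument vanishes at τ = -1/6, a logarithmic branch point, modulus 1/6.
The radius of convergence is the smallest modulus among the singular points: 1/6.


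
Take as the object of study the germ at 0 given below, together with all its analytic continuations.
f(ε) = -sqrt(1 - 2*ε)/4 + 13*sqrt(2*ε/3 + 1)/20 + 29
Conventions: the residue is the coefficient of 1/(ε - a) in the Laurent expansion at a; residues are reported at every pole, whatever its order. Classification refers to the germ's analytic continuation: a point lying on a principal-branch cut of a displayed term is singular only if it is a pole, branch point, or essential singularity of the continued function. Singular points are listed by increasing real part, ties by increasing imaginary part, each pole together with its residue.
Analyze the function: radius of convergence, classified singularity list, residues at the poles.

Branch term (13/20)*sqrt(1 - ε/(-3/2)): its argument vanishes at ε = -3/2, a square-root branch point, modulus 3/2.
Branch term (-1/4)*sqrt(1 - ε/(1/2)): its argument vanishes at ε = 1/2, a square-root branch point, modulus 1/2.
The radius of convergence is the smallest modulus among the singular points: 1/2.
List the singular points by increasing real part (a conjugate pair: the negative imaginary part first).

Radius of convergence at 0: 1/2.
At -3/2: an algebraic (square-root) branch point.
At 1/2: an algebraic (square-root) branch point.


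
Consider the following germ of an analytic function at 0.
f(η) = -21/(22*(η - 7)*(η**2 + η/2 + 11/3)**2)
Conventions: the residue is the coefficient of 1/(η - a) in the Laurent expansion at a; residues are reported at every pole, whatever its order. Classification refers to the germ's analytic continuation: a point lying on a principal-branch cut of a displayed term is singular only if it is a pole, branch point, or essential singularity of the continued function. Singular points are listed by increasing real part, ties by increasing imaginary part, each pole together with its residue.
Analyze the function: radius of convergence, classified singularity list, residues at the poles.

Radius of convergence at 0: (1/3)*sqrt(33).
At (-1/4) - ((1/12)*sqrt(519))*i: a pole of order 2; residue (189/1249259) + ((8336601/37389072611)*sqrt(519))*i.
At (-1/4) + ((1/12)*sqrt(519))*i: a pole of order 2; residue (189/1249259) - ((8336601/37389072611)*sqrt(519))*i.
At 7: a pole of order 1; residue -378/1249259.

Denominator factor (η**2 + η/2 + 11/3)^2: discriminant -173/12, complex-conjugate roots (-1/4) + ((1/12)*sqrt(519))*i and (-1/4) - ((1/12)*sqrt(519))*i; poles of order 2, moduli (1/3)*sqrt(33) and (1/3)*sqrt(33).
Denominator factor (η - 7): pole of order 1 at 7, modulus 7.
The radius of convergence is the smallest modulus among the singular points: (1/3)*sqrt(33).
The factor η**2 + η/2 + 11/3 splits as (η - a)(η - a') with a = (-1/4) - ((1/12)*sqrt(519))*i, a' = (-1/4) + ((1/12)*sqrt(519))*i. At the order-2 pole a set g(η) = (η - a)^2*f(η) = [-21/(22*(η - 7))] / (η - a')^2.
Order-2 pole: residue = g'(a); g'((-1/4) - ((1/12)*sqrt(519))*i) = (189/1249259) + ((8336601/37389072611)*sqrt(519))*i, so the residue is (189/1249259) + ((8336601/37389072611)*sqrt(519))*i.
The factor η**2 + η/2 + 11/3 splits as (η - a)(η - a') with a = (-1/4) + ((1/12)*sqrt(519))*i, a' = (-1/4) - ((1/12)*sqrt(519))*i. At the order-2 pole a set g(η) = (η - a)^2*f(η) = [-21/(22*(η - 7))] / (η - a')^2.
Order-2 pole: residue = g'(a); g'((-1/4) + ((1/12)*sqrt(519))*i) = (189/1249259) - ((8336601/37389072611)*sqrt(519))*i, so the residue is (189/1249259) - ((8336601/37389072611)*sqrt(519))*i.
At the order-1 pole 7 set g(η) = (η - (7))*f(η) = -21/(22*(η**2 + η/2 + 11/3)**2).
Simple pole: residue = g(a) at a = 7, which is -378/1249259.
List the singular points by increasing real part (a conjugate pair: the negative imaginary part first).


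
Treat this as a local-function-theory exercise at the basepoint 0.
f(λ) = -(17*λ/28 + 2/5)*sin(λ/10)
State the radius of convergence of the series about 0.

The factor -sin(λ/10) is entire and contributes no finite singular point.
The polynomial part has no poles.
No finite singular points: the Taylor series at 0 converges everywhere.

The radius of convergence is infinite.


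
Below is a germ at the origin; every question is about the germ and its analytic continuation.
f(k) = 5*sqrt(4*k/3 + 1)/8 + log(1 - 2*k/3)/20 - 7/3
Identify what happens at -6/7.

There is no denominator, hence no pole anywhere.
Branch term sqrt(1 - k/(-3/4)): argument at -6/7 is -1/7, nonzero, so -6/7 is not its branch point (a point on a principal cut is still regular for the continued germ).
Branch term log(1 - k/(3/2)): argument at -6/7 is 11/7, nonzero, so -6/7 is not its branch point (a point on a principal cut is still regular for the continued germ).
So the germ continues analytically to -6/7.

The point is a regular point.


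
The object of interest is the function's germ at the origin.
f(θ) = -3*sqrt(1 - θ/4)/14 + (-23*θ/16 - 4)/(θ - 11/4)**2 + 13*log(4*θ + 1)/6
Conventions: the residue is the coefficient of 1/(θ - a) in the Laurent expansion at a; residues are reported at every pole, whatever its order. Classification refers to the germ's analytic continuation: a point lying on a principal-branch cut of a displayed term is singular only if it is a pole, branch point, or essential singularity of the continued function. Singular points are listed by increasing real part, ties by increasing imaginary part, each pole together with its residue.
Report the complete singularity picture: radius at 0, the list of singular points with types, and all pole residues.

Denominator factor (θ - 11/4)^2: pole of order 2 at 11/4, modulus 11/4.
Branch term (13/6)*log(1 - θ/(-1/4)): its argument vanishes at θ = -1/4, a logarithmic branch point, modulus 1/4.
Branch term (-3/14)*sqrt(1 - θ/(4)): its argument vanishes at θ = 4, a square-root branch point, modulus 4.
The radius of convergence is the smallest modulus among the singular points: 1/4.
The branch terms are analytic at 11/4 and contribute nothing to the residue; only the rational part matters.
At the order-2 pole 11/4 set g(θ) = (θ - (11/4))^2*(rational part) = -23*θ/16 - 4.
Order-2 pole: residue = g'(a); g'(11/4) = -23/16, so the residue is -23/16.
List the singular points by increasing real part (a conjugate pair: the negative imaginary part first).

Radius of convergence at 0: 1/4.
At -1/4: a logarithmic branch point.
At 11/4: a pole of order 2; residue -23/16.
At 4: an algebraic (square-root) branch point.


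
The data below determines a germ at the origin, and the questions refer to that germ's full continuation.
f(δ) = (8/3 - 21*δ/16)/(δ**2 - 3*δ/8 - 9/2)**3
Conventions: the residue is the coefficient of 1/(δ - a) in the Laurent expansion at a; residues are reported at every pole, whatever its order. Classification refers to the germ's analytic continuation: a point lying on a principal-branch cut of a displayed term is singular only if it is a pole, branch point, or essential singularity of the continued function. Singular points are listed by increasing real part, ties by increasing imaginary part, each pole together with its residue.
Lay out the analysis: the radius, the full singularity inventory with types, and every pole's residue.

Radius of convergence at 0: -3/16 + (3/16)*sqrt(129).
At 3/16 - (3/16)*sqrt(129): a pole of order 3; residue -(475904/521645427)*sqrt(129).
At 3/16 + (3/16)*sqrt(129): a pole of order 3; residue (475904/521645427)*sqrt(129).

Denominator factor (δ**2 - 3*δ/8 - 9/2)^3: discriminant 1161/64, real irrational roots 3/16 + (3/16)*sqrt(129) and 3/16 - (3/16)*sqrt(129); poles of order 3, moduli 3/16 + (3/16)*sqrt(129) and -3/16 + (3/16)*sqrt(129).
The radius of convergence is the smallest modulus among the singular points: -3/16 + (3/16)*sqrt(129).
The factor δ**2 - 3*δ/8 - 9/2 splits as (δ - a)(δ - a') with a = 3/16 - (3/16)*sqrt(129), a' = 3/16 + (3/16)*sqrt(129). At the order-3 pole a set g(δ) = (δ - a)^3*f(δ) = [8/3 - 21*δ/16] / (δ - a')^3.
Order-3 pole: residue = g''(a)/2; g''(3/16 - (3/16)*sqrt(129)) = -(951808/521645427)*sqrt(129), so the residue is -(475904/521645427)*sqrt(129).
The factor δ**2 - 3*δ/8 - 9/2 splits as (δ - a)(δ - a') with a = 3/16 + (3/16)*sqrt(129), a' = 3/16 - (3/16)*sqrt(129). At the order-3 pole a set g(δ) = (δ - a)^3*f(δ) = [8/3 - 21*δ/16] / (δ - a')^3.
Order-3 pole: residue = g''(a)/2; g''(3/16 + (3/16)*sqrt(129)) = (951808/521645427)*sqrt(129), so the residue is (475904/521645427)*sqrt(129).
List the singular points by increasing real part (a conjugate pair: the negative imaginary part first).


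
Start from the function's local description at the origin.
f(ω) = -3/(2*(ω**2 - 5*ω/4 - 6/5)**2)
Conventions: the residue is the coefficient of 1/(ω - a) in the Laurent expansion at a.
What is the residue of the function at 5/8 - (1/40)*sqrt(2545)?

The factor ω**2 - 5*ω/4 - 6/5 splits as (ω - a)(ω - a') with a = 5/8 - (1/40)*sqrt(2545), a' = 5/8 + (1/40)*sqrt(2545). At the order-2 pole a set g(ω) = (ω - a)^2*f(ω) = [-3/2] / (ω - a')^2.
Order-2 pole: residue = g'(a); g'(5/8 - (1/40)*sqrt(2545)) = -(960/259081)*sqrt(2545), so the residue is -(960/259081)*sqrt(2545).

The residue is -(960/259081)*sqrt(2545).


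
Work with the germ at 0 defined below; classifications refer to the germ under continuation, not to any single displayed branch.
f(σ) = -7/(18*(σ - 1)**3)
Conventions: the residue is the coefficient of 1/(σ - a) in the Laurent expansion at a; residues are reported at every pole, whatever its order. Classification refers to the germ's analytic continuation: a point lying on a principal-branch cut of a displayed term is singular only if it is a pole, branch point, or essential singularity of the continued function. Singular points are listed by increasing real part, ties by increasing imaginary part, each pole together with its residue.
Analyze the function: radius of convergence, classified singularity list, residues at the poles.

Denominator factor (σ - 1)^3: pole of order 3 at 1, modulus 1.
The radius of convergence is the smallest modulus among the singular points: 1.
At the order-3 pole 1 set g(σ) = (σ - (1))^3*f(σ) = -7/18.
Order-3 pole: residue = g''(a)/2; g''(1) = 0, so the residue is 0.

Radius of convergence at 0: 1.
At 1: a pole of order 3; residue 0.


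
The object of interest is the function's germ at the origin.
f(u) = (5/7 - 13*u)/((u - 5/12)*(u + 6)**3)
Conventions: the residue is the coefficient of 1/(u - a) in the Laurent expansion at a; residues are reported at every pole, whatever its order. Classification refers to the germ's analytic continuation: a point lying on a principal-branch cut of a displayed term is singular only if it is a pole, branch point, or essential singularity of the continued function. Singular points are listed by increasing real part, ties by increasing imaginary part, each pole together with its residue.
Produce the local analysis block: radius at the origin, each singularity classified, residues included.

Radius of convergence at 0: 5/12.
At -6: a pole of order 3; residue 56880/3195731.
At 5/12: a pole of order 1; residue -56880/3195731.

Denominator factor (u - 5/12): pole of order 1 at 5/12, modulus 5/12.
Denominator factor (u + 6)^3: pole of order 3 at -6, modulus 6.
The radius of convergence is the smallest modulus among the singular points: 5/12.
At the order-3 pole -6 set g(u) = (u - (-6))^3*f(u) = (5/7 - 13*u)/(u - 5/12).
Order-3 pole: residue = g''(a)/2; g''(-6) = 113760/3195731, so the residue is 56880/3195731.
At the order-1 pole 5/12 set g(u) = (u - (5/12))*f(u) = (5/7 - 13*u)/(u + 6)**3.
Simple pole: residue = g(a) at a = 5/12, which is -56880/3195731.
List the singular points by increasing real part (a conjugate pair: the negative imaginary part first).


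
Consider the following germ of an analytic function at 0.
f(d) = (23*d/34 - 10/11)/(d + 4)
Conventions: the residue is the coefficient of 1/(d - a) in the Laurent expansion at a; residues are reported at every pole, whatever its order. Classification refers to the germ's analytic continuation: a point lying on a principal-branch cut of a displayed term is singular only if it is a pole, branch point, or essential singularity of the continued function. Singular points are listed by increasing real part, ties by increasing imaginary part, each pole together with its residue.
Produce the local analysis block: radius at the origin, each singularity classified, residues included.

Denominator factor (d + 4): pole of order 1 at -4, modulus 4.
The radius of convergence is the smallest modulus among the singular points: 4.
At the order-1 pole -4 set g(d) = (d - (-4))*f(d) = 23*d/34 - 10/11.
Simple pole: residue = g(a) at a = -4, which is -676/187.

Radius of convergence at 0: 4.
At -4: a pole of order 1; residue -676/187.


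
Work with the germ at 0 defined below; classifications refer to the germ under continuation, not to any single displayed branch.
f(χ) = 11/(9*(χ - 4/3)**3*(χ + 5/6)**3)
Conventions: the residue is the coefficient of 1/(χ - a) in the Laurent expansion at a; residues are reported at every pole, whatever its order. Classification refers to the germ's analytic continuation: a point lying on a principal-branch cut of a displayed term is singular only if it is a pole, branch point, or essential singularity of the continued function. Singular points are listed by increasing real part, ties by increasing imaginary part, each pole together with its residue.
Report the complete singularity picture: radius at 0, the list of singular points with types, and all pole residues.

Denominator factor (χ + 5/6)^3: pole of order 3 at -5/6, modulus 5/6.
Denominator factor (χ - 4/3)^3: pole of order 3 at 4/3, modulus 4/3.
The radius of convergence is the smallest modulus among the singular points: 5/6.
At the order-3 pole -5/6 set g(χ) = (χ - (-5/6))^3*f(χ) = 11/(9*(χ - 4/3)**3).
Order-3 pole: residue = g''(a)/2; g''(-5/6) = -114048/371293, so the residue is -57024/371293.
At the order-3 pole 4/3 set g(χ) = (χ - (4/3))^3*f(χ) = 11/(9*(χ + 5/6)**3).
Order-3 pole: residue = g''(a)/2; g''(4/3) = 114048/371293, so the residue is 57024/371293.
List the singular points by increasing real part (a conjugate pair: the negative imaginary part first).

Radius of convergence at 0: 5/6.
At -5/6: a pole of order 3; residue -57024/371293.
At 4/3: a pole of order 3; residue 57024/371293.


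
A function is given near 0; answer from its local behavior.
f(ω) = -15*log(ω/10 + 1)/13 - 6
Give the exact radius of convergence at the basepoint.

The radius of convergence is 10.

Branch term (-15/13)*log(1 - ω/(-10)): its argument vanishes at ω = -10, a logarithmic branch point, modulus 10.
The radius of convergence is the smallest modulus among the singular points: 10.


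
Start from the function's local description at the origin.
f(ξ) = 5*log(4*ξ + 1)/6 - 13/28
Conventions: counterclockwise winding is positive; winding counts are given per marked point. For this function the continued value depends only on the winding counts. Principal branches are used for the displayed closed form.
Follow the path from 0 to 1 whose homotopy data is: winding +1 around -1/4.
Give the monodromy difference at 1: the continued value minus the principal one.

The rational part is single-valued and drops out of the difference; each branch term changes only by its own monodromy.
(5/6)*log(1 - ξ/(-1/4)): each positive loop around -1/4 adds 2*pi*i to the log, so winding +1 contributes (5/6)*(1)*2*pi*i = (5/3)*pi*i.
Summing the contributions at ξ = 1 gives (5/3)*pi*i.

Continued minus principal equals (5/3)*pi*i.


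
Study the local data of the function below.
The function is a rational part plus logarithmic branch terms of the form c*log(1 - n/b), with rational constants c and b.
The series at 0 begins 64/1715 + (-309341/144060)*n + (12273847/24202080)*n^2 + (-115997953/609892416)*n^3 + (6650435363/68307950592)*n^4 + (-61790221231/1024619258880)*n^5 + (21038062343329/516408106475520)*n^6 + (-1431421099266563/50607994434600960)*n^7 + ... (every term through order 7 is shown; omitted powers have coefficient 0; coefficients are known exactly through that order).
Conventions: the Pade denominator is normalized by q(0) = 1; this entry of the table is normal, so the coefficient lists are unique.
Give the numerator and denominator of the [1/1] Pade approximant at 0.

The Pade approximant has numerator coefficients [64/1715, -95299091177/44563664460]; denominator coefficients [1, 12273847/51969288].

Taylor coefficients needed (read off): a_0 = 64/1715, a_1 = -309341/144060, a_2 = 12273847/24202080.
Write the denominator as Q(n) = 1 + q1*n. Requiring Q*f - P = O(n^3) with deg P <= 1 kills the coefficients of n^2..n^2 in Q*f:
  n^2: a_2 + q1*a_1 = 0, i.e. 12273847/24202080 + (-309341/144060)*q1 = 0.
Solving this linear system: q1 = 12273847/51969288.
The numerator is Q*f truncated at degree 1: P0 = a_0 = 64/1715; P1 = a_1 + q1*a_0 = -95299091177/44563664460.


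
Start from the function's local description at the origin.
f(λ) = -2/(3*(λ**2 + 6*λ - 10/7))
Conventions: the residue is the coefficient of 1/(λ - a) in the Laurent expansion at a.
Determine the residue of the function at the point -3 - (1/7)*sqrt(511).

The factor λ**2 + 6*λ - 10/7 splits as (λ - a)(λ - a') with a = -3 - (1/7)*sqrt(511), a' = -3 + (1/7)*sqrt(511). At the order-1 pole a set g(λ) = (λ - a)*f(λ) = [-2/3] / (λ - a').
Simple pole: residue = g(a) at a = -3 - (1/7)*sqrt(511), which is (1/219)*sqrt(511).

The residue is (1/219)*sqrt(511).


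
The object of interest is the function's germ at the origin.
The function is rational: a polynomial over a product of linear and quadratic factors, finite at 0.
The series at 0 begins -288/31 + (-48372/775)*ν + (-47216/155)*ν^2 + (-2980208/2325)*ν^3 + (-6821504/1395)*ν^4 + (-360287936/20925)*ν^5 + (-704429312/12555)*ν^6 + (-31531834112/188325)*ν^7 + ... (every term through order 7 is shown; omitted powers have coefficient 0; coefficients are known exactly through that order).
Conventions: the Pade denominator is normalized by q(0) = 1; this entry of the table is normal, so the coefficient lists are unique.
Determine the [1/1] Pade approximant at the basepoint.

Taylor coefficients needed (read off): a_0 = -288/31, a_1 = -48372/775, a_2 = -47216/155.
Write the denominator as Q(ν) = 1 + q1*ν. Requiring Q*f - P = O(ν^3) with deg P <= 1 kills the coefficients of ν^2..ν^2 in Q*f:
  ν^2: a_2 + q1*a_1 = 0, i.e. -47216/155 + (-48372/775)*q1 = 0.
Solving this linear system: q1 = -59020/12093.
The numerator is Q*f truncated at degree 1: P0 = a_0 = -288/31; P1 = a_1 + q1*a_0 = -53339532/3124025.

The Pade approximant has numerator coefficients [-288/31, -53339532/3124025]; denominator coefficients [1, -59020/12093].


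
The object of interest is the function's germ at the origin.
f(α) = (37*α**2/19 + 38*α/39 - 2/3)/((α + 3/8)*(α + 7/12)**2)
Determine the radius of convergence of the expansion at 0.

The radius of convergence is 3/8.

Denominator factor (α + 3/8): pole of order 1 at -3/8, modulus 3/8.
Denominator factor (α + 7/12)^2: pole of order 2 at -7/12, modulus 7/12.
The radius of convergence is the smallest modulus among the singular points: 3/8.


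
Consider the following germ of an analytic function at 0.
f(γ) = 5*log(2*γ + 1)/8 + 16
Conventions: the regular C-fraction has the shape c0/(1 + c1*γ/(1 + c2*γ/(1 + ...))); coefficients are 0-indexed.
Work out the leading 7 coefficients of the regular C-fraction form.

Taylor coefficients (expand at 0): a_0 = 16, a_1 = 5/4, a_2 = -5/4, a_3 = 5/3, a_4 = -5/2, a_5 = 4, a_6 = -20/3.
c0 = a_0 = 16. Peel one level at a time: if S = 1 + c*γ/S' with S'(0) = 1, then c is the γ-coefficient of S and S' = c*γ/(S - 1).
S_1 = c0/f = 1 + (-5/64)*γ + (345/4096)*γ^2 + ...; c1 = -5/64.
S_2 = c1*γ/(S_1 - 1) = 1 + (69/64)*γ + (-1/3)*γ^2 + ...; c2 = 69/64.
S_3 = c2*γ/(S_2 - 1) = 1 + (64/207)*γ + (-9152/42849)*γ^2 + ...; c3 = 64/207.
S_4 = c3*γ/(S_3 - 1) = 1 + (143/207)*γ + (-4/15)*γ^2 + ...; c4 = 143/207.
S_5 = c4*γ/(S_4 - 1) = 1 + (276/715)*γ + (-121164/511225)*γ^2 + ...; c5 = 276/715.
S_6 = c5*γ/(S_5 - 1) = 1 + (439/715)*γ + ...; c6 = 439/715.

The regular C-fraction coefficients are [16, -5/64, 69/64, 64/207, 143/207, 276/715, 439/715].


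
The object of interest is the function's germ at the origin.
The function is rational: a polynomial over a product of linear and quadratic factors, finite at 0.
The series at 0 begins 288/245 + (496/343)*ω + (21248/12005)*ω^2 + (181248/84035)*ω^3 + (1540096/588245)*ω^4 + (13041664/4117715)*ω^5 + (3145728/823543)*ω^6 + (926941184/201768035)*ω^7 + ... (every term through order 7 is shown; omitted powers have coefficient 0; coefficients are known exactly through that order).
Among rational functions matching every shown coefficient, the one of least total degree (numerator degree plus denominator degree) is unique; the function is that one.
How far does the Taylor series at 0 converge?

The radius of convergence is 7/8.

No rational of total degree below 3 reproduces all 8 coefficients; solving the [1/2] Pade equations on them gives f(ω) = (9/10 - 19*ω/20)/(ω - 7/8)**2, whose expansion matches every shown term.
Denominator factor (ω - 7/8)^2: pole of order 2 at 7/8, modulus 7/8.
The radius of convergence is the smallest modulus among the singular points: 7/8.


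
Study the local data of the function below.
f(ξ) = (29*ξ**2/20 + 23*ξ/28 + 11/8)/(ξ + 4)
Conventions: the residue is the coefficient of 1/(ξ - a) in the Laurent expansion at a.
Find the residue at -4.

At the order-1 pole -4 set g(ξ) = (ξ - (-4))*f(ξ) = 29*ξ**2/20 + 23*ξ/28 + 11/8.
Simple pole: residue = g(a) at a = -4, which is 5961/280.

The residue is 5961/280.


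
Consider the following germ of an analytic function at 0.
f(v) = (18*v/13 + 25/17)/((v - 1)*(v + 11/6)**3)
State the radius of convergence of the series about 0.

Denominator factor (v - 1): pole of order 1 at 1, modulus 1.
Denominator factor (v + 11/6)^3: pole of order 3 at -11/6, modulus 11/6.
The radius of convergence is the smallest modulus among the singular points: 1.

The radius of convergence is 1.


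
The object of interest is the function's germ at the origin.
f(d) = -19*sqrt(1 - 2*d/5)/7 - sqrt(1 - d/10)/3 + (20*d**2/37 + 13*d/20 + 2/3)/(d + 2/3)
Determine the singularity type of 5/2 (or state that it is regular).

The term (-19/7)*sqrt(1 - d/(5/2)) has argument 1 - 5/2/(5/2) = 0 at 5/2: a square-root (algebraic, two-sheeted) branch point; the remaining terms are analytic or single-valued there.

The point is an algebraic (square-root) branch point.


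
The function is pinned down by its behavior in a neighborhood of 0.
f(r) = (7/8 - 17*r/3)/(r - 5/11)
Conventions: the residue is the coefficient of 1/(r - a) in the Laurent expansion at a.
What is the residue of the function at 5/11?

The residue is -449/264.

At the order-1 pole 5/11 set g(r) = (r - (5/11))*f(r) = 7/8 - 17*r/3.
Simple pole: residue = g(a) at a = 5/11, which is -449/264.


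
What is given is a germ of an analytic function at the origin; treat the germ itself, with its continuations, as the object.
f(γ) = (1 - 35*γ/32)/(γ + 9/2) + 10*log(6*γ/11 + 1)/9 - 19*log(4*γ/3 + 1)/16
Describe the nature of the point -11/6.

The term (10/9)*log(1 - γ/(-11/6)) has argument 1 - -11/6/(-11/6) = 0 at -11/6: a logarithmic (infinitely-sheeted) branch point; the remaining terms are analytic or single-valued there.

The point is a logarithmic branch point.


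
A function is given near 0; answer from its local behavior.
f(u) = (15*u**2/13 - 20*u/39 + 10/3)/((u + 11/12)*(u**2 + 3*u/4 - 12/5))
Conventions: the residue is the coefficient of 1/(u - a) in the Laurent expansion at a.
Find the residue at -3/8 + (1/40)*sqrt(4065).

The factor u**2 + 3*u/4 - 12/5 splits as (u - a)(u - a') with a = -3/8 + (1/40)*sqrt(4065), a' = -3/8 - (1/40)*sqrt(4065). At the order-1 pole a set g(u) = (u - a)*f(u) = [(15*u**2/13 - 20*u/39 + 10/3)/(u + 11/12)] / (u - a').
Simple pole: residue = g(a) at a = -3/8 + (1/40)*sqrt(4065), which is 68945/42068 - (530675/34201284)*sqrt(4065).

The residue is 68945/42068 - (530675/34201284)*sqrt(4065).


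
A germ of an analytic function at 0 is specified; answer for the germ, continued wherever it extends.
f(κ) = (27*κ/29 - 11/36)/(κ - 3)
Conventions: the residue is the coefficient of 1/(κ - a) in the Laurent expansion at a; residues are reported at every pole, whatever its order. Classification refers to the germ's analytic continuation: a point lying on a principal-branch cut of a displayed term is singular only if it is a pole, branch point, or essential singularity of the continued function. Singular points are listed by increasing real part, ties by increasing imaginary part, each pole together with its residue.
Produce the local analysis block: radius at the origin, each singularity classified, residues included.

Denominator factor (κ - 3): pole of order 1 at 3, modulus 3.
The radius of convergence is the smallest modulus among the singular points: 3.
At the order-1 pole 3 set g(κ) = (κ - (3))*f(κ) = 27*κ/29 - 11/36.
Simple pole: residue = g(a) at a = 3, which is 2597/1044.

Radius of convergence at 0: 3.
At 3: a pole of order 1; residue 2597/1044.


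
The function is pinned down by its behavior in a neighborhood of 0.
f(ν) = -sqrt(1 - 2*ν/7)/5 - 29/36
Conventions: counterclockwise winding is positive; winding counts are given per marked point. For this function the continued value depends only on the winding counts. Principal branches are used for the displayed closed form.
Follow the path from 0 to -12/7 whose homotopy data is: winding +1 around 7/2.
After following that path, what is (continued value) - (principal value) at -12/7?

Continued minus principal equals (2/35)*sqrt(73).

The rational part is single-valued and drops out of the difference; each branch term changes only by its own monodromy.
(-1/5)*sqrt(1 - ν/(7/2)): winding +1 is odd, the square root flips sign, contributing -2*(-1/5)*sqrt(1 - (-12/7)/(7/2)) = -2*(-1/5)*sqrt(73/49) = (2/35)*sqrt(73).
Summing the contributions at ν = -12/7 gives (2/35)*sqrt(73).


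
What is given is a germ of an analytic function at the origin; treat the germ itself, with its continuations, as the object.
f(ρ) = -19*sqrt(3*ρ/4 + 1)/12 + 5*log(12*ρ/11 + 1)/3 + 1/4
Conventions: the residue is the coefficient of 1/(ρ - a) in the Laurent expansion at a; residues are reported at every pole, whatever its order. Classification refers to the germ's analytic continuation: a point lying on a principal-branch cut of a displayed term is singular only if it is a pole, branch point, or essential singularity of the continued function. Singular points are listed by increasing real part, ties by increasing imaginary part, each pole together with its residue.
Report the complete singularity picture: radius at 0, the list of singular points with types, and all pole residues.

Radius of convergence at 0: 11/12.
At -4/3: an algebraic (square-root) branch point.
At -11/12: a logarithmic branch point.

Branch term (5/3)*log(1 - ρ/(-11/12)): its argument vanishes at ρ = -11/12, a logarithmic branch point, modulus 11/12.
Branch term (-19/12)*sqrt(1 - ρ/(-4/3)): its argument vanishes at ρ = -4/3, a square-root branch point, modulus 4/3.
The radius of convergence is the smallest modulus among the singular points: 11/12.
List the singular points by increasing real part (a conjugate pair: the negative imaginary part first).


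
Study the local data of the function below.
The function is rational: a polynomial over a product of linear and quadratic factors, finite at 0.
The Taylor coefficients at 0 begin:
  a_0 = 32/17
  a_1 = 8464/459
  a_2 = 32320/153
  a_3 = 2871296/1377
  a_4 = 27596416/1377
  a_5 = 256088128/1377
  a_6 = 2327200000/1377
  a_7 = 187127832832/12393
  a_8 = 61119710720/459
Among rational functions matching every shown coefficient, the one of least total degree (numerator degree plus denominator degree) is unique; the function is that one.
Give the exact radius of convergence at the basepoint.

The radius of convergence is 6 - (1/2)*sqrt(138).

No rational of total degree below 7 reproduces all 9 coefficients; solving the [1/6] Pade equations on them gives f(y) = (18/17 - 7*y/3)/((y + 1/2)**2*(y**2 - 12*y + 3/2)**2), whose expansion matches every shown term.
Denominator factor (y + 1/2)^2: pole of order 2 at -1/2, modulus 1/2.
Denominator factor (y**2 - 12*y + 3/2)^2: discriminant 138, real irrational roots 6 + (1/2)*sqrt(138) and 6 - (1/2)*sqrt(138); poles of order 2, moduli 6 + (1/2)*sqrt(138) and 6 - (1/2)*sqrt(138).
The radius of convergence is the smallest modulus among the singular points: 6 - (1/2)*sqrt(138).


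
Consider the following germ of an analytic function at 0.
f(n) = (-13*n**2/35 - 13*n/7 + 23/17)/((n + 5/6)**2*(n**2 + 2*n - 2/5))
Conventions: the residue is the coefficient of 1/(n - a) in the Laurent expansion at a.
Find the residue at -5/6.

At the order-2 pole -5/6 set g(n) = (n - (-5/6))^2*f(n) = (-13*n**2/35 - 13*n/7 + 23/17)/(n**2 + 2*n - 2/5).
Order-2 pole: residue = g'(a); g'(-5/6) = 3154140/7260071, so the residue is 3154140/7260071.

The residue is 3154140/7260071.


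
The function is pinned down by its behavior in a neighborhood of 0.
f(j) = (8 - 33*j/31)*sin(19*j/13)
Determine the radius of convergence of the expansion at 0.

The factor sin(19*j/13) is entire and contributes no finite singular point.
The polynomial part has no poles.
No finite singular points: the Taylor series at 0 converges everywhere.

The radius of convergence is infinite.
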